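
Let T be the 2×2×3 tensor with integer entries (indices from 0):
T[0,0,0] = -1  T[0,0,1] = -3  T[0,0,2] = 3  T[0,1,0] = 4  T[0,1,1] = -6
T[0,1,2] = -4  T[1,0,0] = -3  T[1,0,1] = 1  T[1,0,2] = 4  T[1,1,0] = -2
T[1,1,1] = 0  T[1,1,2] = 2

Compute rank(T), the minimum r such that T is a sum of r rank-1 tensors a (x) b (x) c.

3

Lower bound: the mode-3 unfolding of T (rows indexed by k, columns by (i,j) = (0,0), (0,1), (1,0), (1,1)) is [[-1, 4, -3, -2], [-3, -6, 1, 0], [3, -4, 4, 2]].
There the 3×3 minor on rows k ∈ {0, 1, 2}, columns (i,j) ∈ {(0,0), (0,1), (1,0)} is det [[-1, 4, -3], [-3, -6, 1], [3, -4, 4]] = -10 ≠ 0, so this unfolding has rank ≥ 3; CP rank is at least every unfolding rank, so rank(T) ≥ 3. (This is only a lower bound: in general the CP rank may exceed every unfolding rank, so we still need to exhibit 3 rank-1 terms summing to T.)
Upper bound: T is a sum of 3 rank-1 terms, T = [1, -2] (x) [1, 2] (x) [1, -1, -1] + [1, 1] (x) [0, 1] (x) [2, -4, -2] + [2, 1] (x) [1, 0] (x) [-1, -1, 2] (one valid choice — decompositions are not unique — normalised so each a, b is primitive with positive first nonzero entry; check it by expanding all entries), so rank(T) ≤ 3.
These bounds meet, so rank(T) = 3.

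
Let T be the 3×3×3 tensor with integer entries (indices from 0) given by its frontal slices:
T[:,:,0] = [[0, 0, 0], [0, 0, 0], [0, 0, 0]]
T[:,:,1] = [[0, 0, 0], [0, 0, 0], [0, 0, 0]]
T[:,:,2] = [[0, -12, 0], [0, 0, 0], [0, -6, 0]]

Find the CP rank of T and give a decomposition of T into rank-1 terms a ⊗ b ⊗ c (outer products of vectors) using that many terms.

rank(T) = 1

Lower bound: T ≠ 0 (e.g. T[0,1,2] = -12), so rank(T) ≥ 1.
Upper bound: if T = a ⊗ b ⊗ c then every fibre of T is a multiple of the corresponding factor, so read the factors off the fibres through the nonzero entry T[0,1,2] = -12.
The mode-1 fibre T[:,1,2] = [-12, 0, -6] gives a = [2, 0, 1] (primitive direction); the mode-2 fibre T[0,:,2] = [0, -12, 0] gives b = [0, 1, 0]; then c[k] = T[0,1,k] / (a[0]·b[1]) = [0, 0, -12] / 2 = [0, 0, -6].
Expanding [2, 0, 1] ⊗ [0, 1, 0] ⊗ [0, 0, -6] reproduces all 27 entries of T, so T = [2, 0, 1] ⊗ [0, 1, 0] ⊗ [0, 0, -6] and rank(T) ≤ 1.
These bounds meet, so rank(T) = 1.
Check entry T[2,0,0] = 0: (1)·(0)·(0) = 0.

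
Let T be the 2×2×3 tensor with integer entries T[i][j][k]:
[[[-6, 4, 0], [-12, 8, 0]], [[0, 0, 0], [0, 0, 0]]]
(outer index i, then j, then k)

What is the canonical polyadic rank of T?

1

Lower bound: T ≠ 0 (e.g. T[0,0,0] = -6), so rank(T) ≥ 1.
Upper bound: if T = a ⊗ b ⊗ c then every fibre of T is a multiple of the corresponding factor, so read the factors off the fibres through the nonzero entry T[0,0,0] = -6.
The mode-1 fibre T[:,0,0] = [-6, 0] gives a = (1, 0) (primitive direction); the mode-2 fibre T[0,:,0] = [-6, -12] gives b = (1, 2); then c[k] = T[0,0,k] / (a[0]·b[0]) = [-6, 4, 0] / 1 = (-6, 4, 0).
Expanding (1, 0) ⊗ (1, 2) ⊗ (-6, 4, 0) reproduces all 12 entries of T, so T = (1, 0) ⊗ (1, 2) ⊗ (-6, 4, 0) and rank(T) ≤ 1.
These bounds meet, so rank(T) = 1.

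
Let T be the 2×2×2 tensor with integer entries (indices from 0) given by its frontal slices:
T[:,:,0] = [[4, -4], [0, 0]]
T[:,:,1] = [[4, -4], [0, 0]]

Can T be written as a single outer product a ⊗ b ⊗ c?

If T = a ⊗ b ⊗ c then every fibre of T is a multiple of the corresponding factor, so read the factors off the fibres through the nonzero entry T[0,0,0] = 4.
The mode-1 fibre T[:,0,0] = [4, 0] gives a = [1, 0] (primitive direction); the mode-2 fibre T[0,:,0] = [4, -4] gives b = [1, -1]; then c[k] = T[0,0,k] / (a[0]·b[0]) = [4, 4] / 1 = [4, 4].
Expanding [1, 0] ⊗ [1, -1] ⊗ [4, 4] reproduces all 8 entries of T, so T = [1, 0] ⊗ [1, -1] ⊗ [4, 4] and rank(T) ≤ 1.
Equivalently every frontal slice T[:,:,k] is c[k] times the rank-1 matrix [1, 0] ⊗ [1, -1]. So T has rank 1 (it is nonzero).

Yes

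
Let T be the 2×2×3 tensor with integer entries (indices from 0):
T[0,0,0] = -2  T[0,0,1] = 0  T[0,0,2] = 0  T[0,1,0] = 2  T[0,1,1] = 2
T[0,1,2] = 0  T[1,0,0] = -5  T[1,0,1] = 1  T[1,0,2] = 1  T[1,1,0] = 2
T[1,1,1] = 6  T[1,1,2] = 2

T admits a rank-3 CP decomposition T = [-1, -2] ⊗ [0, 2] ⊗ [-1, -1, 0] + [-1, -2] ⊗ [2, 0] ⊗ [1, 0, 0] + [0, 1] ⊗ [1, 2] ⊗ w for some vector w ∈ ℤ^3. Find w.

Subtract the known terms from T to get the rank-1 residual R = [0, 1] ⊗ [1, 2] ⊗ w, so R[i,j,k] = a[i]·b[j]·w[k]. Pick indices with nonzero a[1]·b[0] = (1)·(1) = 1. Only the fibre through (1,0,·) is needed: R[1,0,:] = T[1,0,:] − Σₗ aₗ[1]bₗ[0]cₗ = [-5, 1, 1] − (-2)·(0)·[-1, -1, 0] − (-2)·(2)·[1, 0, 0] = [-1, 1, 1]. Then w[k] = R[1,0,k] / 1 for each k, giving w = [-1, 1, 1] / 1 = [-1, 1, 1].

w = [-1, 1, 1]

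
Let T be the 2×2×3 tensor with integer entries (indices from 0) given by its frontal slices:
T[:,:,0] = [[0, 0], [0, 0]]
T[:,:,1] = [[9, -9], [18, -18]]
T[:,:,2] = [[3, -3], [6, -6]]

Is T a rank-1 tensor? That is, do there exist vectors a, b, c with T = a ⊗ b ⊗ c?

Yes

If T = a ⊗ b ⊗ c then every fibre of T is a multiple of the corresponding factor, so read the factors off the fibres through the nonzero entry T[0,0,1] = 9.
The mode-1 fibre T[:,0,1] = [9, 18] gives a = (1, 2) (primitive direction); the mode-2 fibre T[0,:,1] = [9, -9] gives b = (1, -1); then c[k] = T[0,0,k] / (a[0]·b[0]) = [0, 9, 3] / 1 = (0, 9, 3).
Expanding (1, 2) ⊗ (1, -1) ⊗ (0, 9, 3) reproduces all 12 entries of T, so T = (1, 2) ⊗ (1, -1) ⊗ (0, 9, 3) and rank(T) ≤ 1.
Equivalently every frontal slice T[:,:,k] is c[k] times the rank-1 matrix (1, 2) ⊗ (1, -1). So T has rank 1 (it is nonzero).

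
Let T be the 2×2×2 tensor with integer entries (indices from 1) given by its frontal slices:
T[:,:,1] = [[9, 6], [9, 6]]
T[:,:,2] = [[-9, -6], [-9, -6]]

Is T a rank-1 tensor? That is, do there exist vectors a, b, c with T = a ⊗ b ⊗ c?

Yes

The mode-1 fibre T[:,1,1] = [9, 9] gives a = (1, 1) (primitive direction); the mode-2 fibre T[1,:,1] = [9, 6] gives b = (3, 2); then c[k] = T[1,1,k] / (a[1]·b[1]) = [9, -9] / 3 = (3, -3).
Expanding (1, 1) ⊗ (3, 2) ⊗ (3, -3) reproduces all 8 entries of T, so T = (1, 1) ⊗ (3, 2) ⊗ (3, -3) and rank(T) ≤ 1.
Equivalently every frontal slice T[:,:,k] is c[k] times the rank-1 matrix (1, 1) ⊗ (3, 2). So T has rank 1 (it is nonzero).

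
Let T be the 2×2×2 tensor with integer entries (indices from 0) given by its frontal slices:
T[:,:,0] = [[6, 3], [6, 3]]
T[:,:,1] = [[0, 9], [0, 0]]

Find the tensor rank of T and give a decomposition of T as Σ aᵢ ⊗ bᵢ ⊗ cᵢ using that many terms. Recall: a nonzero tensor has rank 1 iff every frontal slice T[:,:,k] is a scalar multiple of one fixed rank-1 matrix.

rank(T) = 2

Lower bound: the mode-3 unfolding of T (rows indexed by k, columns by (i,j) = (0,0), (0,1), (1,0), (1,1)) is [[6, 3, 6, 3], [0, 9, 0, 0]].
There the 2×2 minor on rows k ∈ {0, 1}, columns (i,j) ∈ {(0,0), (0,1)} is det [[6, 3], [0, 9]] = 54 ≠ 0, so this unfolding has rank ≥ 2; CP rank is at least every unfolding rank, so rank(T) ≥ 2. (Flattening ranks never certify an upper bound on CP rank; for that we must actually write T with 2 rank-1 terms.)
Upper bound — finding two terms. Write S_k = T[:,:,k] for the frontal slices: S₀ = [[6, 3], [6, 3]], S₁ = [[0, 9], [0, 0]].
If T = a₁ ⊗ b₁ ⊗ c₁ + a₂ ⊗ b₂ ⊗ c₂ then each S_k = c₁[k]·a₁b₁ᵀ + c₂[k]·a₂b₂ᵀ. S₀ and S₁ are linearly independent, so a₁b₁ᵀ and a₂b₂ᵀ must span the same plane of matrices: they are the rank-1 matrices of the form x·S₀ + y·S₁.
det(x·S₀ + y·S₁) is −54·xy = (-54)·(y)(x), vanishing at (x:y) = (1:0) and (0:1).
M₁ = S₀ = [[6, 3], [6, 3]] = 3·[1, 1][2, 1]ᵀ and M₂ = S₁ = [[0, 9], [0, 0]] = 9·[1, 0][0, 1]ᵀ, so take a₁ = [1, 1], b₁ = [2, 1], a₂ = [1, 0], b₂ = [0, 1].
Each slice is an integer combination of E₁ = a₁b₁ᵀ and E₂ = a₂b₂ᵀ: S₀ = 3·E₁, S₁ = 9·E₂; reading off coefficients, c₁ = [3, 0] and c₂ = [0, 9].
Hence T = [1, 1] ⊗ [2, 1] ⊗ [3, 0] + [1, 0] ⊗ [0, 1] ⊗ [0, 9], so rank(T) ≤ 2.
These bounds meet, so rank(T) = 2.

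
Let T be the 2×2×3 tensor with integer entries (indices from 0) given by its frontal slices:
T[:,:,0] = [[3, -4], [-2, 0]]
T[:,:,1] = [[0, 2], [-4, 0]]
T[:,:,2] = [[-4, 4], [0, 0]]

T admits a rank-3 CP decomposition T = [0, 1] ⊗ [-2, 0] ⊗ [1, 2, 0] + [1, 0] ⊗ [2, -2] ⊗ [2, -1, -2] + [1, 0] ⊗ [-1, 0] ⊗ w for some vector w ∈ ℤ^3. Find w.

w = [1, -2, 0]

Subtract the known terms from T to get the rank-1 residual R = [1, 0] ⊗ [-1, 0] ⊗ w, so R[i,j,k] = a[i]·b[j]·w[k]. Pick indices with nonzero a[0]·b[0] = (1)·(-1) = -1. Only the fibre through (0,0,·) is needed: R[0,0,:] = T[0,0,:] − Σₗ aₗ[0]bₗ[0]cₗ = [3, 0, -4] − (0)·(-2)·[1, 2, 0] − (1)·(2)·[2, -1, -2] = [-1, 2, 0]. Then w[k] = R[0,0,k] / -1 for each k, giving w = [-1, 2, 0] / -1 = [1, -2, 0].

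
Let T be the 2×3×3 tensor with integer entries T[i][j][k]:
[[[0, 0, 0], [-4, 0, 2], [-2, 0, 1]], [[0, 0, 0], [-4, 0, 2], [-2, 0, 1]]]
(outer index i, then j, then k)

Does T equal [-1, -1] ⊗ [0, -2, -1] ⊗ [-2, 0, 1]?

Reconstruct entrywise from the claimed factors. For example, T[0,0,0] = 0 and Σₗ aₗ[0]bₗ[0]cₗ[0] = (-1)·(0)·(-2) = 0; checking all 18 entries, every one matches. The claim holds.

Yes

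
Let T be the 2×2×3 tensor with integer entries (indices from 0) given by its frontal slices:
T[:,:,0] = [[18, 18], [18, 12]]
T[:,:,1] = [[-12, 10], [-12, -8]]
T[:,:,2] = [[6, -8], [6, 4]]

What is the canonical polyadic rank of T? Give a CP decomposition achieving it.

rank(T) = 2

Lower bound: the mode-2 unfolding of T (rows indexed by j, columns by (i,k) = (0,0), (0,1), (0,2), (1,0), (1,1), (1,2)) is [[18, -12, 6, 18, -12, 6], [18, 10, -8, 12, -8, 4]].
There the 2×2 minor on rows j ∈ {0, 1}, columns (i,k) ∈ {(0,0), (0,1)} is det [[18, -12], [18, 10]] = 396 ≠ 0, so this unfolding has rank ≥ 2; CP rank is at least every unfolding rank, so rank(T) ≥ 2. (This is only a lower bound: in general the CP rank may exceed every unfolding rank, so we still need to exhibit 2 rank-1 terms summing to T.)
Upper bound — finding two terms. Write S_k = T[:,:,k] for the frontal slices: S₀ = [[18, 18], [18, 12]], S₁ = [[-12, 10], [-12, -8]], S₂ = [[6, -8], [6, 4]].
If T = a₁ ⊗ b₁ ⊗ c₁ + a₂ ⊗ b₂ ⊗ c₂ then each S_k = c₁[k]·a₁b₁ᵀ + c₂[k]·a₂b₂ᵀ. S₀ and S₁ are linearly independent, so a₁b₁ᵀ and a₂b₂ᵀ must span the same plane of matrices: they are the rank-1 matrices of the form x·S₀ + y·S₁.
det(x·S₀ + y·S₁) is −108·x² − 252·xy + 216·y² = (-36)·(x + 3·y)(3·x − 2·y), vanishing at (x:y) = (3:-1) and (2:3).
M₁ = 3·S₀ − S₁ = [[66, 44], [66, 44]] = 22·[1, 1][3, 2]ᵀ and M₂ = 2·S₀ + 3·S₁ = [[0, 66], [0, 0]] = 66·[1, 0][0, 1]ᵀ, so take a₁ = [1, 1], b₁ = [3, 2], a₂ = [1, 0], b₂ = [0, 1].
Each slice is an integer combination of E₁ = a₁b₁ᵀ and E₂ = a₂b₂ᵀ: S₀ = 6·E₁ + 6·E₂, S₁ = −4·E₁ + 18·E₂, S₂ = 2·E₁ − 12·E₂; reading off coefficients, c₁ = [6, -4, 2] and c₂ = [6, 18, -12].
Hence T = [1, 1] ⊗ [3, 2] ⊗ [6, -4, 2] + [1, 0] ⊗ [0, 1] ⊗ [6, 18, -12], so rank(T) ≤ 2.
These bounds meet, so rank(T) = 2.
Check entry T[0,1,0] = 18: (1)·(2)·(6) + (1)·(1)·(6) = 18.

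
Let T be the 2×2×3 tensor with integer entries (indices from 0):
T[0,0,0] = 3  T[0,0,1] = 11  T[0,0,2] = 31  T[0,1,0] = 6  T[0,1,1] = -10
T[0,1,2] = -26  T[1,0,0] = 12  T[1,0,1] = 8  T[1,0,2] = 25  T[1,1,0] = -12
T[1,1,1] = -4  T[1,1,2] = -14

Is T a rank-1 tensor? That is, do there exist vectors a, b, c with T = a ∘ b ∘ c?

No

The mode-2 unfolding of T (rows indexed by j, columns by (i,k) = (0,0), (0,1), (0,2), (1,0), (1,1), (1,2)) is [[3, 11, 31, 12, 8, 25], [6, -10, -26, -12, -4, -14]].
There the 2×2 minor on rows j ∈ {0, 1}, columns (i,k) ∈ {(0,0), (0,1)} is det [[3, 11], [6, -10]] = -96 ≠ 0, so this unfolding has rank ≥ 2; CP rank is at least every unfolding rank, so rank(T) ≥ 2.
In particular rank(T) ≥ 2 > 1, so T is not rank-1.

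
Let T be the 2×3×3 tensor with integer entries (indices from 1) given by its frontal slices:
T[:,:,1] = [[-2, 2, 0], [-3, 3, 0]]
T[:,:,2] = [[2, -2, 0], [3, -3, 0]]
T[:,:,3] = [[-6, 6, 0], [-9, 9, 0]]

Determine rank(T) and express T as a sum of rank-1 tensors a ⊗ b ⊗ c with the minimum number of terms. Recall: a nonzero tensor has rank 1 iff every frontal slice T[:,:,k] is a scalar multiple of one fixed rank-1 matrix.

Lower bound: T ≠ 0 (e.g. T[1,1,1] = -2), so rank(T) ≥ 1.
Upper bound: if T = a ⊗ b ⊗ c then every fibre of T is a multiple of the corresponding factor, so read the factors off the fibres through the nonzero entry T[1,1,1] = -2.
The mode-1 fibre T[:,1,1] = [-2, -3] gives a = [2, 3] (primitive direction); the mode-2 fibre T[1,:,1] = [-2, 2, 0] gives b = [1, -1, 0]; then c[k] = T[1,1,k] / (a[1]·b[1]) = [-2, 2, -6] / 2 = [-1, 1, -3].
Expanding [2, 3] ⊗ [1, -1, 0] ⊗ [-1, 1, -3] reproduces all 18 entries of T, so T = [2, 3] ⊗ [1, -1, 0] ⊗ [-1, 1, -3] and rank(T) ≤ 1.
These bounds meet, so rank(T) = 1.

rank(T) = 1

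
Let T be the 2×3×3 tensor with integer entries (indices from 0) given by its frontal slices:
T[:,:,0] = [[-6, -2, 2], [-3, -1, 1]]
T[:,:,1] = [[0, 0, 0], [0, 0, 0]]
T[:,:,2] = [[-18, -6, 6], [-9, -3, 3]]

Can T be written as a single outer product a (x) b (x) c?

Yes

If T = a (x) b (x) c then every fibre of T is a multiple of the corresponding factor, so read the factors off the fibres through the nonzero entry T[0,0,0] = -6.
The mode-1 fibre T[:,0,0] = [-6, -3] gives a = [2, 1] (primitive direction); the mode-2 fibre T[0,:,0] = [-6, -2, 2] gives b = [3, 1, -1]; then c[k] = T[0,0,k] / (a[0]·b[0]) = [-6, 0, -18] / 6 = [-1, 0, -3].
Expanding [2, 1] (x) [3, 1, -1] (x) [-1, 0, -3] reproduces all 18 entries of T, so T = [2, 1] (x) [3, 1, -1] (x) [-1, 0, -3] and rank(T) ≤ 1.
Equivalently every frontal slice T[:,:,k] is c[k] times the rank-1 matrix [2, 1] (x) [3, 1, -1]. So T has rank 1 (it is nonzero).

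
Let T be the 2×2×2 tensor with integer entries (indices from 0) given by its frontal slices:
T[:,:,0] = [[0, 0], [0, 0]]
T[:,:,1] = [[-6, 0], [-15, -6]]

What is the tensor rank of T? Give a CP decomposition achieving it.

Lower bound: the mode-1 unfolding of T (rows indexed by i, columns by (j,k) = (0,0), (0,1), (1,0), (1,1)) is [[0, -6, 0, 0], [0, -15, 0, -6]].
There the 2×2 minor on rows i ∈ {0, 1}, columns (j,k) ∈ {(0,1), (1,1)} is det [[-6, 0], [-15, -6]] = 36 ≠ 0, so this unfolding has rank ≥ 2; CP rank is at least every unfolding rank, so rank(T) ≥ 2. (This is only a lower bound: in general the CP rank may exceed every unfolding rank, so we still need to exhibit 2 rank-1 terms summing to T.)
Upper bound — finding two terms. Every mode-3 slice of T is a multiple of one matrix: T[:,:,k] = c[k]·M with c = (0, 1) and M = [[-6, 0], [-15, -6]] (rows indexed by i, columns by j). So it suffices to write M as a sum of two rank-1 matrices.
Splitting M by its rows (i = 0, 1), M = (1, 0)(-6, 0)ᵀ + (0, 1)(-15, -6)ᵀ.
Hence T = (1, 0) ⊗ (-6, 0) ⊗ (0, 1) + (0, 1) ⊗ (-15, -6) ⊗ (0, 1), so rank(T) ≤ 2.
These bounds meet, so rank(T) = 2.

rank(T) = 2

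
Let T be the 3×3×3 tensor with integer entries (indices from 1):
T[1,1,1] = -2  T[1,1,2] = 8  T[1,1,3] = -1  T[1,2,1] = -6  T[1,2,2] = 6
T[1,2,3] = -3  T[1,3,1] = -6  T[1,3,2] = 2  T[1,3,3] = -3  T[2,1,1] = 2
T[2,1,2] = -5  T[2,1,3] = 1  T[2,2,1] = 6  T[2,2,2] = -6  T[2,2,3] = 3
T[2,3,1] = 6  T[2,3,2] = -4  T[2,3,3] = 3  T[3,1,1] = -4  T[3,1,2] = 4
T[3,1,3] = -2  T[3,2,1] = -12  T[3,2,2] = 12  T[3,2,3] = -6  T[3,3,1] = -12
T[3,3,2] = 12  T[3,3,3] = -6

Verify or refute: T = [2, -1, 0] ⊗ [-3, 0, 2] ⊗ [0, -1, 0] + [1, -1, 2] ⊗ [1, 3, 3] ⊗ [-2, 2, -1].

Yes

Reconstruct entrywise from the claimed factors. For example, T[3,2,2] = 12 and Σₗ aₗ[3]bₗ[2]cₗ[2] = (0)·(0)·(-1) + (2)·(3)·(2) = 12; checking all 27 entries, every one matches. The claim holds.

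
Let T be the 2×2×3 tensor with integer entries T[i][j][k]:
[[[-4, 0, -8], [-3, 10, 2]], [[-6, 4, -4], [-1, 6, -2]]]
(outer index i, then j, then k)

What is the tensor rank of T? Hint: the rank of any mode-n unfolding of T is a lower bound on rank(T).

Lower bound: in the mode-3 unfolding of T (rows indexed by k, columns by (i,j)) the 3×3 minor on rows k ∈ {0, 1, 2}, columns (i,j) ∈ {(0,0), (0,1), (1,0)} is det [[-4, -3, -6], [0, 10, 4], [-8, 2, -4]] = -192 ≠ 0, so that unfolding has rank ≥ 3 and hence rank(T) ≥ 3 (CP rank is at least every unfolding rank, though it can be larger).
Upper bound: T is a sum of 3 rank-1 terms, T = [1, 0] ⊗ [1, -1] ⊗ [2, -4, -4] + [1, 1] ⊗ [2, -1] ⊗ [-1, -2, 0] + [1, 1] ⊗ [2, 1] ⊗ [-2, 4, -2] (one valid choice — decompositions are not unique — normalised so each a, b is primitive with positive first nonzero entry; check it by expanding all entries), so rank(T) ≤ 3.
These bounds meet, so rank(T) = 3.

3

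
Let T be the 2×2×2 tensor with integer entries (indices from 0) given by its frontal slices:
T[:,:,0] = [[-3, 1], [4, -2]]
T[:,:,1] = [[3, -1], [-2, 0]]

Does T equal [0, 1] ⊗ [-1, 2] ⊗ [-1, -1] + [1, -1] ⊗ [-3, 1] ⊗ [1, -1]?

No

Reconstruct entry (1,1,0) from the claimed factors: Σₗ aₗ[1]bₗ[1]cₗ[0] = (1)·(2)·(-1) + (-1)·(1)·(1) = -3, but T[1,1,0] = -2. The claim is false.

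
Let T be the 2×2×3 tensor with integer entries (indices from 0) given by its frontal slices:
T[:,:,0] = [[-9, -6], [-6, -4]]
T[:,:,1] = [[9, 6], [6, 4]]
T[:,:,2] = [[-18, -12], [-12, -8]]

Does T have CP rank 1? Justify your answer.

Yes

If T = a ∘ b ∘ c then every fibre of T is a multiple of the corresponding factor, so read the factors off the fibres through the nonzero entry T[0,0,0] = -9.
The mode-1 fibre T[:,0,0] = [-9, -6] gives a = [3, 2] (primitive direction); the mode-2 fibre T[0,:,0] = [-9, -6] gives b = [3, 2]; then c[k] = T[0,0,k] / (a[0]·b[0]) = [-9, 9, -18] / 9 = [-1, 1, -2].
Expanding [3, 2] ∘ [3, 2] ∘ [-1, 1, -2] reproduces all 12 entries of T, so T = [3, 2] ∘ [3, 2] ∘ [-1, 1, -2] and rank(T) ≤ 1.
Equivalently every frontal slice T[:,:,k] is c[k] times the rank-1 matrix [3, 2] ∘ [3, 2]. So T has rank 1 (it is nonzero).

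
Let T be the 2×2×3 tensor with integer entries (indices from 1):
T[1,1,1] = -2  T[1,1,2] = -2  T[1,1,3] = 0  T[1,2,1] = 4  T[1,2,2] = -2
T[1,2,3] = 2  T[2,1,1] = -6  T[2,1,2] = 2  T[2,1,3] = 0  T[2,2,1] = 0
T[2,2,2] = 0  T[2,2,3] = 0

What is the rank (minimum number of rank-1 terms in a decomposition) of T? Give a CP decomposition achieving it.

Lower bound: the mode-3 unfolding of T (rows indexed by k, columns by (i,j) = (1,1), (1,2), (2,1), (2,2)) is [[-2, 4, -6, 0], [-2, -2, 2, 0], [0, 2, 0, 0]].
There the 3×3 minor on rows k ∈ {1, 2, 3}, columns (i,j) ∈ {(1,1), (1,2), (2,1)} is det [[-2, 4, -6], [-2, -2, 2], [0, 2, 0]] = 32 ≠ 0, so this unfolding has rank ≥ 3; CP rank is at least every unfolding rank, so rank(T) ≥ 3. (Flattening ranks never certify an upper bound on CP rank; for that we must actually write T with 3 rank-1 terms.)
Upper bound: T is a sum of 3 rank-1 terms, T = (1, -1) ⊗ (1, 0) ⊗ (2, -2, 0) + (1, 0) ⊗ (0, 1) ⊗ (4, -2, 2) + (1, 1) ⊗ (1, 0) ⊗ (-4, 0, 0) (written with every a and b primitive with positive leading entry and the scale carried by c; CP decompositions are not unique, and this one is verified by expanding entrywise), so rank(T) ≤ 3.
These bounds meet, so rank(T) = 3.
Check entry T[1,2,1] = 4: (1)·(0)·(2) + (1)·(1)·(4) + (1)·(0)·(-4) = 4.

rank(T) = 3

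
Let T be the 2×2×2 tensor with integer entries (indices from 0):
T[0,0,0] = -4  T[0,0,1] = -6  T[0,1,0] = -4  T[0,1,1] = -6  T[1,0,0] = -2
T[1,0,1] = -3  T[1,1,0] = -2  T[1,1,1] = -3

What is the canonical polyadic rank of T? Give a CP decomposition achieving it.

Lower bound: T ≠ 0 (e.g. T[0,0,0] = -4), so rank(T) ≥ 1.
Upper bound: the mode-1 fibre T[:,0,0] = [-4, -2] gives a = [2, 1] (primitive direction); the mode-2 fibre T[0,:,0] = [-4, -4] gives b = [1, 1]; then c[k] = T[0,0,k] / (a[0]·b[0]) = [-4, -6] / 2 = [-2, -3].
Expanding [2, 1] ⊗ [1, 1] ⊗ [-2, -3] reproduces all 8 entries of T, so T = [2, 1] ⊗ [1, 1] ⊗ [-2, -3] and rank(T) ≤ 1.
These bounds meet, so rank(T) = 1.

rank(T) = 1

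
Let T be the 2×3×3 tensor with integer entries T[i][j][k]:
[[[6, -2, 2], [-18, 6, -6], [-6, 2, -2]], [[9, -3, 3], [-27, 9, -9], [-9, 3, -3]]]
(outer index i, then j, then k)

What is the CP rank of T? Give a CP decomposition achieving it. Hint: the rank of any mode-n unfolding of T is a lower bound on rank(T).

rank(T) = 1

Lower bound: T ≠ 0 (e.g. T[0,0,0] = 6), so rank(T) ≥ 1.
Upper bound: if T = a ⊗ b ⊗ c then every fibre of T is a multiple of the corresponding factor, so read the factors off the fibres through the nonzero entry T[0,0,0] = 6.
The mode-1 fibre T[:,0,0] = [6, 9] gives a = (2, 3) (primitive direction); the mode-2 fibre T[0,:,0] = [6, -18, -6] gives b = (1, -3, -1); then c[k] = T[0,0,k] / (a[0]·b[0]) = [6, -2, 2] / 2 = (3, -1, 1).
Expanding (2, 3) ⊗ (1, -3, -1) ⊗ (3, -1, 1) reproduces all 18 entries of T, so T = (2, 3) ⊗ (1, -3, -1) ⊗ (3, -1, 1) and rank(T) ≤ 1.
These bounds meet, so rank(T) = 1.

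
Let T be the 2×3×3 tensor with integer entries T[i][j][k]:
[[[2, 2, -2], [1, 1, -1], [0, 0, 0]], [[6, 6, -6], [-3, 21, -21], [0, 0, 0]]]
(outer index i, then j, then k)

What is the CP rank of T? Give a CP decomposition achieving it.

Lower bound: the mode-2 unfolding of T (rows indexed by j, columns by (i,k) = (0,0), (0,1), (0,2), (1,0), (1,1), (1,2)) is [[2, 2, -2, 6, 6, -6], [1, 1, -1, -3, 21, -21], [0, 0, 0, 0, 0, 0]].
There the 2×2 minor on rows j ∈ {0, 1}, columns (i,k) ∈ {(0,0), (1,0)} is det [[2, 6], [1, -3]] = -12 ≠ 0, so this unfolding has rank ≥ 2; CP rank is at least every unfolding rank, so rank(T) ≥ 2. (This is only a lower bound: in general the CP rank may exceed every unfolding rank, so we still need to exhibit 2 rank-1 terms summing to T.)
Upper bound — finding two terms. Write S_k = T[:,:,k] for the frontal slices: S₀ = [[2, 1, 0], [6, -3, 0]], S₁ = [[2, 1, 0], [6, 21, 0]], S₂ = [[-2, -1, 0], [-6, -21, 0]].
If T = a₁ ⊗ b₁ ⊗ c₁ + a₂ ⊗ b₂ ⊗ c₂ then each S_k = c₁[k]·a₁b₁ᵀ + c₂[k]·a₂b₂ᵀ. S₀ and S₁ are linearly independent, so a₁b₁ᵀ and a₂b₂ᵀ must span the same plane of matrices: they are the rank-1 matrices of the form x·S₀ + y·S₁.
The 2×2 minor of x·S₀ + y·S₁ on rows {0,1}, columns {0,1} is −12·x² + 24·xy + 36·y² = (-12)·(x − 3·y)(x + y), vanishing at (x:y) = (3:1) and (1:-1).
M₁ = 3·S₀ + S₁ = [[8, 4, 0], [24, 12, 0]] = 4·[1, 3][2, 1, 0]ᵀ and M₂ = S₀ − S₁ = [[0, 0, 0], [0, -24, 0]] = (-24)·[0, 1][0, 1, 0]ᵀ, so take a₁ = [1, 3], b₁ = [2, 1, 0], a₂ = [0, 1], b₂ = [0, 1, 0].
Each slice is an integer combination of E₁ = a₁b₁ᵀ and E₂ = a₂b₂ᵀ: S₀ = E₁ − 6·E₂, S₁ = E₁ + 18·E₂, S₂ = −E₁ − 18·E₂; reading off coefficients, c₁ = [1, 1, -1] and c₂ = [-6, 18, -18].
Hence T = [1, 3] ⊗ [2, 1, 0] ⊗ [1, 1, -1] + [0, 1] ⊗ [0, 1, 0] ⊗ [-6, 18, -18], so rank(T) ≤ 2.
These bounds meet, so rank(T) = 2.

rank(T) = 2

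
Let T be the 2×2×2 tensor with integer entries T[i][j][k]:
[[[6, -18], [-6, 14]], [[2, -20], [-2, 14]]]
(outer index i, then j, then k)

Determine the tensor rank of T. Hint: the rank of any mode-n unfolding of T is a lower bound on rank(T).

Lower bound: in the mode-2 unfolding of T (rows indexed by j, columns by (i,k)) the 2×2 minor on rows j ∈ {0, 1}, columns (i,k) ∈ {(0,0), (0,1)} is det [[6, -18], [-6, 14]] = -24 ≠ 0, so that unfolding has rank ≥ 2 and hence rank(T) ≥ 2 (CP rank is at least every unfolding rank, though it can be larger).
Upper bound: with S_k = T[:,:,k], the two rank-1 terms a₁b₁ᵀ, a₂b₂ᵀ are the rank-1 members of the pencil x·S₀ + y·S₁.
det(x·S₀ + y·S₁) is −28·xy + 28·y² = (-28)·(x − y)(y), vanishing at (x:y) = (1:1) and (1:0).
M₁ = S₀ + S₁ = [[-12, 8], [-18, 12]] = (-2)·[2, 3][3, -2]ᵀ and M₂ = S₀ = [[6, -6], [2, -2]] = 2·[3, 1][1, -1]ᵀ, so take a₁ = [2, 3], b₁ = [3, -2], a₂ = [3, 1], b₂ = [1, -1].
Each slice is an integer combination of E₁ = a₁b₁ᵀ and E₂ = a₂b₂ᵀ: S₀ = 2·E₂, S₁ = −2·E₁ − 2·E₂; reading off coefficients, c₁ = [0, -2] and c₂ = [2, -2].
Hence T = [2, 3] ⊗ [3, -2] ⊗ [0, -2] + [3, 1] ⊗ [1, -1] ⊗ [2, -2], so rank(T) ≤ 2.
These bounds meet, so rank(T) = 2.

2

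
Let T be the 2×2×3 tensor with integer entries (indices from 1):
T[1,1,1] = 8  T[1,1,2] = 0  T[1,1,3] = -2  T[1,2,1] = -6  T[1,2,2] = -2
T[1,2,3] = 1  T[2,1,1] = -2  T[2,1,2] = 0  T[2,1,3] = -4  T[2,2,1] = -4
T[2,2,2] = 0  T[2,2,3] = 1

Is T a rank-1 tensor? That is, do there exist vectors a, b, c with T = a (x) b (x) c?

No

The mode-3 unfolding of T (rows indexed by k, columns by (i,j) = (1,1), (1,2), (2,1), (2,2)) is [[8, -6, -2, -4], [0, -2, 0, 0], [-2, 1, -4, 1]].
There the 3×3 minor on rows k ∈ {1, 2, 3}, columns (i,j) ∈ {(1,1), (1,2), (2,1)} is det [[8, -6, -2], [0, -2, 0], [-2, 1, -4]] = 72 ≠ 0, so this unfolding has rank ≥ 3; CP rank is at least every unfolding rank, so rank(T) ≥ 3.
In particular rank(T) ≥ 3 > 1, so T is not rank-1.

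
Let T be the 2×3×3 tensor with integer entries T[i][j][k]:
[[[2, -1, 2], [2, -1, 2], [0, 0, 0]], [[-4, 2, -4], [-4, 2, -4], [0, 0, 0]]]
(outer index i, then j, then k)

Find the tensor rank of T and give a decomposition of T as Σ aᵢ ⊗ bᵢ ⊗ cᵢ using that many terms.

Lower bound: T ≠ 0 (e.g. T[0,0,0] = 2), so rank(T) ≥ 1.
Upper bound: if T = a ⊗ b ⊗ c then every fibre of T is a multiple of the corresponding factor, so read the factors off the fibres through the nonzero entry T[0,0,0] = 2.
The mode-1 fibre T[:,0,0] = [2, -4] gives a = [1, -2] (primitive direction); the mode-2 fibre T[0,:,0] = [2, 2, 0] gives b = [1, 1, 0]; then c[k] = T[0,0,k] / (a[0]·b[0]) = [2, -1, 2] / 1 = [2, -1, 2].
Expanding [1, -2] ⊗ [1, 1, 0] ⊗ [2, -1, 2] reproduces all 18 entries of T, so T = [1, -2] ⊗ [1, 1, 0] ⊗ [2, -1, 2] and rank(T) ≤ 1.
These bounds meet, so rank(T) = 1.

rank(T) = 1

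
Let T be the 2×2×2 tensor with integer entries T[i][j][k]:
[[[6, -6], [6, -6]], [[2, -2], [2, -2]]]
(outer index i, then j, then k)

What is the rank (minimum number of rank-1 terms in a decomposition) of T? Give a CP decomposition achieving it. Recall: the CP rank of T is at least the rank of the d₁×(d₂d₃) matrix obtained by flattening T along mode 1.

Lower bound: T ≠ 0 (e.g. T[0,0,0] = 6), so rank(T) ≥ 1.
Upper bound: if T = a (x) b (x) c then every fibre of T is a multiple of the corresponding factor, so read the factors off the fibres through the nonzero entry T[0,0,0] = 6.
The mode-1 fibre T[:,0,0] = [6, 2] gives a = [3, 1] (primitive direction); the mode-2 fibre T[0,:,0] = [6, 6] gives b = [1, 1]; then c[k] = T[0,0,k] / (a[0]·b[0]) = [6, -6] / 3 = [2, -2].
Expanding [3, 1] (x) [1, 1] (x) [2, -2] reproduces all 8 entries of T, so T = [3, 1] (x) [1, 1] (x) [2, -2] and rank(T) ≤ 1.
These bounds meet, so rank(T) = 1.

rank(T) = 1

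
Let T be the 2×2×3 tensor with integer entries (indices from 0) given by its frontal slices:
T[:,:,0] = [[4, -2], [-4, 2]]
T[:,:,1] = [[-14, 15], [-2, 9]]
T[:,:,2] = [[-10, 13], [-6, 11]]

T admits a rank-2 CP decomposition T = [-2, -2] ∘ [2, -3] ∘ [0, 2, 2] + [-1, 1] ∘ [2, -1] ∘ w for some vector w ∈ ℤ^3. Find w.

w = [-2, 3, 1]

Subtract the known terms from T to get the rank-1 residual R = [-1, 1] ∘ [2, -1] ∘ w, so R[i,j,k] = a[i]·b[j]·w[k]. Pick indices with nonzero a[0]·b[0] = (-1)·(2) = -2. Only the fibre through (0,0,·) is needed: R[0,0,:] = T[0,0,:] − Σₗ aₗ[0]bₗ[0]cₗ = [4, -14, -10] − (-2)·(2)·[0, 2, 2] = [4, -6, -2]. Then w[k] = R[0,0,k] / -2 for each k, giving w = [4, -6, -2] / -2 = [-2, 3, 1].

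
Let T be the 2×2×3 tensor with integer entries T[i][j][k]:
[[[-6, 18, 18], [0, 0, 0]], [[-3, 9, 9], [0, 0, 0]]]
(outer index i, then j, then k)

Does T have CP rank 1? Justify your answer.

Yes

If T = a (x) b (x) c then every fibre of T is a multiple of the corresponding factor, so read the factors off the fibres through the nonzero entry T[0,0,0] = -6.
The mode-1 fibre T[:,0,0] = [-6, -3] gives a = [2, 1] (primitive direction); the mode-2 fibre T[0,:,0] = [-6, 0] gives b = [1, 0]; then c[k] = T[0,0,k] / (a[0]·b[0]) = [-6, 18, 18] / 2 = [-3, 9, 9].
Expanding [2, 1] (x) [1, 0] (x) [-3, 9, 9] reproduces all 12 entries of T, so T = [2, 1] (x) [1, 0] (x) [-3, 9, 9] and rank(T) ≤ 1.
Equivalently every frontal slice T[:,:,k] is c[k] times the rank-1 matrix [2, 1] (x) [1, 0]. So T has rank 1 (it is nonzero).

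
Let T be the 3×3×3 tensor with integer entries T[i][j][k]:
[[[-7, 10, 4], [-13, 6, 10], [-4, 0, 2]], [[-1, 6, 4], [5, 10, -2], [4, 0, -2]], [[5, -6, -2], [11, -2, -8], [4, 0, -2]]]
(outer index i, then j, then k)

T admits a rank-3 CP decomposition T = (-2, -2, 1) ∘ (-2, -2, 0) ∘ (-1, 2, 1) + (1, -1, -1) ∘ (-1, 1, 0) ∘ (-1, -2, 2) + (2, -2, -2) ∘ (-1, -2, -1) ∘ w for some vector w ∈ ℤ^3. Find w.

Subtract the known terms from T to get the rank-1 residual R = (2, -2, -2) ∘ (-1, -2, -1) ∘ w, so R[i,j,k] = a[i]·b[j]·w[k]. Pick indices with nonzero a[0]·b[0] = (2)·(-1) = -2. Only the fibre through (0,0,·) is needed: R[0,0,:] = T[0,0,:] − Σₗ aₗ[0]bₗ[0]cₗ = [-7, 10, 4] − (-2)·(-2)·(-1, 2, 1) − (1)·(-1)·(-1, -2, 2) = [-4, 0, 2]. Then w[k] = R[0,0,k] / -2 for each k, giving w = [-4, 0, 2] / -2 = (2, 0, -1).

w = (2, 0, -1)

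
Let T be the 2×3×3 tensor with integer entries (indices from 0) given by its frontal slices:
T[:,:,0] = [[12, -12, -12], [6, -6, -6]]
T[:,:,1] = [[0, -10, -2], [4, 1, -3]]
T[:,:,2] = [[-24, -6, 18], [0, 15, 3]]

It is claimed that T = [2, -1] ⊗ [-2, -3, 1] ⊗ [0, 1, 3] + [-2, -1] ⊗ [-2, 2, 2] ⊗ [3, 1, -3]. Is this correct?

Reconstruct entrywise from the claimed factors. For example, T[1,1,0] = -6 and Σₗ aₗ[1]bₗ[1]cₗ[0] = (-1)·(-3)·(0) + (-1)·(2)·(3) = -6; checking all 18 entries, every one matches. The claim holds.

Yes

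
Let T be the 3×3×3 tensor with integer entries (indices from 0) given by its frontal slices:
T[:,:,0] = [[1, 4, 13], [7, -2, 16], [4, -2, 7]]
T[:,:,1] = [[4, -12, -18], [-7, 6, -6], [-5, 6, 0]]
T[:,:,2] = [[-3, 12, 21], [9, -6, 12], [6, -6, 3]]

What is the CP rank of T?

2

Lower bound: the mode-3 unfolding of T (rows indexed by k, columns by (i,j) = (0,0), (0,1), (0,2), (1,0), (1,1), (1,2), (2,0), (2,1), (2,2)) is [[1, 4, 13, 7, -2, 16, 4, -2, 7], [4, -12, -18, -7, 6, -6, -5, 6, 0], [-3, 12, 21, 9, -6, 12, 6, -6, 3]].
There the 2×2 minor on rows k ∈ {0, 1}, columns (i,j) ∈ {(0,0), (0,1)} is det [[1, 4], [4, -12]] = -28 ≠ 0, so this unfolding has rank ≥ 2; CP rank is at least every unfolding rank, so rank(T) ≥ 2. (Flattening ranks never certify an upper bound on CP rank; for that we must actually write T with 2 rank-1 terms.)
Upper bound — finding two terms. Write S_k = T[:,:,k] for the frontal slices: S₀ = [[1, 4, 13], [7, -2, 16], [4, -2, 7]], S₁ = [[4, -12, -18], [-7, 6, -6], [-5, 6, 0]], S₂ = [[-3, 12, 21], [9, -6, 12], [6, -6, 3]].
If T = a₁ ⊗ b₁ ⊗ c₁ + a₂ ⊗ b₂ ⊗ c₂ then each S_k = c₁[k]·a₁b₁ᵀ + c₂[k]·a₂b₂ᵀ. S₀ and S₁ are linearly independent, so a₁b₁ᵀ and a₂b₂ᵀ must span the same plane of matrices: they are the rank-1 matrices of the form x·S₀ + y·S₁.
The 2×2 minor of x·S₀ + y·S₁ on rows {0,1}, columns {0,1} is −30·x² + 110·xy − 60·y² = (-10)·(x − 3·y)(3·x − 2·y), vanishing at (x:y) = (3:1) and (2:3).
M₁ = 3·S₀ + S₁ = [[7, 0, 21], [14, 0, 42], [7, 0, 21]] = 7·[1, 2, 1][1, 0, 3]ᵀ and M₂ = 2·S₀ + 3·S₁ = [[14, -28, -28], [-7, 14, 14], [-7, 14, 14]] = 7·[2, -1, -1][1, -2, -2]ᵀ, so take a₁ = [1, 2, 1], b₁ = [1, 0, 3], a₂ = [2, -1, -1], b₂ = [1, -2, -2].
Each slice is an integer combination of E₁ = a₁b₁ᵀ and E₂ = a₂b₂ᵀ: S₀ = 3·E₁ − E₂, S₁ = −2·E₁ + 3·E₂, S₂ = 3·E₁ − 3·E₂; reading off coefficients, c₁ = [3, -2, 3] and c₂ = [-1, 3, -3].
Hence T = [1, 2, 1] ⊗ [1, 0, 3] ⊗ [3, -2, 3] + [2, -1, -1] ⊗ [1, -2, -2] ⊗ [-1, 3, -3], so rank(T) ≤ 2.
These bounds meet, so rank(T) = 2.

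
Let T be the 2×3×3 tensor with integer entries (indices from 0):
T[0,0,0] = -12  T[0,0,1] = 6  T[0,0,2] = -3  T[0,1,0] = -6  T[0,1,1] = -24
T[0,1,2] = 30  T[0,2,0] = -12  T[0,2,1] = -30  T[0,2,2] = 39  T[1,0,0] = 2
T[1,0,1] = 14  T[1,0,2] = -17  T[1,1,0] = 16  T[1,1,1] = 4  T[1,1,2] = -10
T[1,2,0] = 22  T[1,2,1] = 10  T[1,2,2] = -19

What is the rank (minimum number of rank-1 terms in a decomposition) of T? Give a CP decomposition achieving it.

Lower bound: in the mode-3 unfolding of T (rows indexed by k, columns by (i,j)) the 2×2 minor on rows k ∈ {0, 1}, columns (i,j) ∈ {(0,0), (0,1)} is det [[-12, -6], [6, -24]] = 324 ≠ 0, so that unfolding has rank ≥ 2 and hence rank(T) ≥ 2 (CP rank is at least every unfolding rank, though it can be larger).
Upper bound: with S_k = T[:,:,k], the two rank-1 terms a₁b₁ᵀ, a₂b₂ᵀ are the rank-1 members of the pencil x·S₀ + y·S₁.
The 2×2 minor of x·S₀ + y·S₁ on rows {0,1}, columns {0,1} is −180·x² + 180·xy + 360·y² = (-180)·(x − 2·y)(x + y), vanishing at (x:y) = (2:1) and (1:-1).
M₁ = 2·S₀ + S₁ = [[-18, -36, -54], [18, 36, 54]] = (-18)·[1, -1][1, 2, 3]ᵀ and M₂ = S₀ − S₁ = [[-18, 18, 18], [-12, 12, 12]] = (-6)·[3, 2][1, -1, -1]ᵀ, so take a₁ = [1, -1], b₁ = [1, 2, 3], a₂ = [3, 2], b₂ = [1, -1, -1].
Each slice is an integer combination of E₁ = a₁b₁ᵀ and E₂ = a₂b₂ᵀ: S₀ = −6·E₁ − 2·E₂, S₁ = −6·E₁ + 4·E₂, S₂ = 9·E₁ − 4·E₂; reading off coefficients, c₁ = [-6, -6, 9] and c₂ = [-2, 4, -4].
Hence T = [1, -1] ⊗ [1, 2, 3] ⊗ [-6, -6, 9] + [3, 2] ⊗ [1, -1, -1] ⊗ [-2, 4, -4], so rank(T) ≤ 2.
These bounds meet, so rank(T) = 2.

rank(T) = 2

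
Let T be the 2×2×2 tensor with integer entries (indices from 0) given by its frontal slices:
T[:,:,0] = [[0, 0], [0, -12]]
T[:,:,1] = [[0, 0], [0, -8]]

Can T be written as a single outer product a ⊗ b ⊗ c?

Yes

If T = a ⊗ b ⊗ c then every fibre of T is a multiple of the corresponding factor, so read the factors off the fibres through the nonzero entry T[1,1,0] = -12.
The mode-1 fibre T[:,1,0] = [0, -12] gives a = [0, 1] (primitive direction); the mode-2 fibre T[1,:,0] = [0, -12] gives b = [0, 1]; then c[k] = T[1,1,k] / (a[1]·b[1]) = [-12, -8] / 1 = [-12, -8].
Expanding [0, 1] ⊗ [0, 1] ⊗ [-12, -8] reproduces all 8 entries of T, so T = [0, 1] ⊗ [0, 1] ⊗ [-12, -8] and rank(T) ≤ 1.
Equivalently every frontal slice T[:,:,k] is c[k] times the rank-1 matrix [0, 1] ⊗ [0, 1]. So T has rank 1 (it is nonzero).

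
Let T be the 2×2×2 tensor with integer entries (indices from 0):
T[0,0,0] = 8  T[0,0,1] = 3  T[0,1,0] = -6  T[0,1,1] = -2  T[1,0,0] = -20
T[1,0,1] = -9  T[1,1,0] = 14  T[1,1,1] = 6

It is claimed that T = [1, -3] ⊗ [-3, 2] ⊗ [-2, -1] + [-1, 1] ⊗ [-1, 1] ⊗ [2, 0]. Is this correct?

Yes

Reconstruct entrywise from the claimed factors. For example, T[0,1,0] = -6 and Σₗ aₗ[0]bₗ[1]cₗ[0] = (1)·(2)·(-2) + (-1)·(1)·(2) = -6; checking all 8 entries, every one matches. The claim holds.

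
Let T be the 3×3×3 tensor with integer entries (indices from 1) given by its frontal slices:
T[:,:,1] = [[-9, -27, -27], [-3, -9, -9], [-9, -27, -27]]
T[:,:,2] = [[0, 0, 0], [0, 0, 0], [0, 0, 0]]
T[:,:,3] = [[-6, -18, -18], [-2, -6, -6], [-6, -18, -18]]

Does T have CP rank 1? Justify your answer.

Yes

If T = a ⊗ b ⊗ c then every fibre of T is a multiple of the corresponding factor, so read the factors off the fibres through the nonzero entry T[1,1,1] = -9.
The mode-1 fibre T[:,1,1] = [-9, -3, -9] gives a = (3, 1, 3) (primitive direction); the mode-2 fibre T[1,:,1] = [-9, -27, -27] gives b = (1, 3, 3); then c[k] = T[1,1,k] / (a[1]·b[1]) = [-9, 0, -6] / 3 = (-3, 0, -2).
Expanding (3, 1, 3) ⊗ (1, 3, 3) ⊗ (-3, 0, -2) reproduces all 27 entries of T, so T = (3, 1, 3) ⊗ (1, 3, 3) ⊗ (-3, 0, -2) and rank(T) ≤ 1.
Equivalently every frontal slice T[:,:,k] is c[k] times the rank-1 matrix (3, 1, 3) ⊗ (1, 3, 3). So T has rank 1 (it is nonzero).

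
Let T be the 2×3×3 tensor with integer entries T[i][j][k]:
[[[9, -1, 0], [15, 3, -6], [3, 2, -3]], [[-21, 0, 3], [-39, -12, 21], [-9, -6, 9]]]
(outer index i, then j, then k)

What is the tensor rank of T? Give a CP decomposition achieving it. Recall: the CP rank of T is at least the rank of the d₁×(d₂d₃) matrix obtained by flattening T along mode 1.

rank(T) = 2

Lower bound: the mode-3 unfolding of T (rows indexed by k, columns by (i,j) = (0,0), (0,1), (0,2), (1,0), (1,1), (1,2)) is [[9, 15, 3, -21, -39, -9], [-1, 3, 2, 0, -12, -6], [0, -6, -3, 3, 21, 9]].
There the 2×2 minor on rows k ∈ {0, 1}, columns (i,j) ∈ {(0,0), (0,1)} is det [[9, 15], [-1, 3]] = 42 ≠ 0, so this unfolding has rank ≥ 2; CP rank is at least every unfolding rank, so rank(T) ≥ 2. (This is only a lower bound: in general the CP rank may exceed every unfolding rank, so we still need to exhibit 2 rank-1 terms summing to T.)
Upper bound — finding two terms. Write S_k = T[:,:,k] for the frontal slices: S₀ = [[9, 15, 3], [-21, -39, -9]], S₁ = [[-1, 3, 2], [0, -12, -6]], S₂ = [[0, -6, -3], [3, 21, 9]].
If T = a₁ ⊗ b₁ ⊗ c₁ + a₂ ⊗ b₂ ⊗ c₂ then each S_k = c₁[k]·a₁b₁ᵀ + c₂[k]·a₂b₂ᵀ. S₀ and S₁ are linearly independent, so a₁b₁ᵀ and a₂b₂ᵀ must span the same plane of matrices: they are the rank-1 matrices of the form x·S₀ + y·S₁.
The 2×2 minor of x·S₀ + y·S₁ on rows {0,1}, columns {0,1} is −36·x² − 6·xy + 12·y² = (-6)·(3·x + 2·y)(2·x − y), vanishing at (x:y) = (2:-3) and (1:2).
M₁ = 2·S₀ − 3·S₁ = [[21, 21, 0], [-42, -42, 0]] = 21·[1, -2][1, 1, 0]ᵀ and M₂ = S₀ + 2·S₁ = [[7, 21, 7], [-21, -63, -21]] = 7·[1, -3][1, 3, 1]ᵀ, so take a₁ = [1, -2], b₁ = [1, 1, 0], a₂ = [1, -3], b₂ = [1, 3, 1].
Each slice is an integer combination of E₁ = a₁b₁ᵀ and E₂ = a₂b₂ᵀ: S₀ = 6·E₁ + 3·E₂, S₁ = −3·E₁ + 2·E₂, S₂ = 3·E₁ − 3·E₂; reading off coefficients, c₁ = [6, -3, 3] and c₂ = [3, 2, -3].
Hence T = [1, -2] ⊗ [1, 1, 0] ⊗ [6, -3, 3] + [1, -3] ⊗ [1, 3, 1] ⊗ [3, 2, -3], so rank(T) ≤ 2.
These bounds meet, so rank(T) = 2.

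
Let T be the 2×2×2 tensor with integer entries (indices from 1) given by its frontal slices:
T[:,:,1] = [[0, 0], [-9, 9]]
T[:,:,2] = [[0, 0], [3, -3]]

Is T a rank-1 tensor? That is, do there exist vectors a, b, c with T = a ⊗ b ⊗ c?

The mode-1 fibre T[:,1,1] = [0, -9] gives a = (0, 1) (primitive direction); the mode-2 fibre T[2,:,1] = [-9, 9] gives b = (1, -1); then c[k] = T[2,1,k] / (a[2]·b[1]) = [-9, 3] / 1 = (-9, 3).
Expanding (0, 1) ⊗ (1, -1) ⊗ (-9, 3) reproduces all 8 entries of T, so T = (0, 1) ⊗ (1, -1) ⊗ (-9, 3) and rank(T) ≤ 1.
Equivalently every frontal slice T[:,:,k] is c[k] times the rank-1 matrix (0, 1) ⊗ (1, -1). So T has rank 1 (it is nonzero).

Yes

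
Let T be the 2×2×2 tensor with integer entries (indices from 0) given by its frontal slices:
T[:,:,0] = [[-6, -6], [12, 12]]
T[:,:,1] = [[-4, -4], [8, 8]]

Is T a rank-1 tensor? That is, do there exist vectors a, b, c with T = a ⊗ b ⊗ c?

If T = a ⊗ b ⊗ c then every fibre of T is a multiple of the corresponding factor, so read the factors off the fibres through the nonzero entry T[0,0,0] = -6.
The mode-1 fibre T[:,0,0] = [-6, 12] gives a = (1, -2) (primitive direction); the mode-2 fibre T[0,:,0] = [-6, -6] gives b = (1, 1); then c[k] = T[0,0,k] / (a[0]·b[0]) = [-6, -4] / 1 = (-6, -4).
Expanding (1, -2) ⊗ (1, 1) ⊗ (-6, -4) reproduces all 8 entries of T, so T = (1, -2) ⊗ (1, 1) ⊗ (-6, -4) and rank(T) ≤ 1.
Equivalently every frontal slice T[:,:,k] is c[k] times the rank-1 matrix (1, -2) ⊗ (1, 1). So T has rank 1 (it is nonzero).

Yes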